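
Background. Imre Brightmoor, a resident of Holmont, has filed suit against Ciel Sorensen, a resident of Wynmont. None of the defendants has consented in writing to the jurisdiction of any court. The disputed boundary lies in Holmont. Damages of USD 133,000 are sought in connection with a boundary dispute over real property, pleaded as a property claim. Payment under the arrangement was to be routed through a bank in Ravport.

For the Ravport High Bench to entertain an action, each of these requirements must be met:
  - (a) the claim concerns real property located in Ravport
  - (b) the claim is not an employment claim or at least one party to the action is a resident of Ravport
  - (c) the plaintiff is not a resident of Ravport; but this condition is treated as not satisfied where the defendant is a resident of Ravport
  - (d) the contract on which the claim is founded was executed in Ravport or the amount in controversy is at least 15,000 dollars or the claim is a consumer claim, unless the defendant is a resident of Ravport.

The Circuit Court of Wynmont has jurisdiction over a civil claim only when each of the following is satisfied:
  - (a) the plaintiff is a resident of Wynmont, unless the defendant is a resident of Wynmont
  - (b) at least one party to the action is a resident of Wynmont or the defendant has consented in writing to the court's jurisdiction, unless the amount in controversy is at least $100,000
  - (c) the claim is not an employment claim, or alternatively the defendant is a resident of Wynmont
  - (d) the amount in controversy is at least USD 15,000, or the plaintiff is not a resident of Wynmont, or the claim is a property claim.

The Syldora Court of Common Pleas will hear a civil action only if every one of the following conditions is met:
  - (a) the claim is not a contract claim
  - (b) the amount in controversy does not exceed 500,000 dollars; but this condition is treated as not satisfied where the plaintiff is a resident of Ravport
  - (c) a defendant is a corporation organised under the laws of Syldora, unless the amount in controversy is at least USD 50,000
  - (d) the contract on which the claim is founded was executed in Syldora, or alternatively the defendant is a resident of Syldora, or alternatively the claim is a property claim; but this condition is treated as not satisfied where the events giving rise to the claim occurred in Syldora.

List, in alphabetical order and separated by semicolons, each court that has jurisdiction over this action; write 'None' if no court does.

the Circuit Court of Wynmont; the Syldora Court of Common Pleas

The Ravport High Bench:
  (a) The property lies in Holmont, not Ravport. Fails.
  (b) The claim is a property claim, not an employment claim — that alternative is enough. Met.
  (c) The plaintiff resides in Holmont, which is not Ravport. The carve-out does not apply: the defendant resides in Wynmont, not Ravport. Condition met.
  (d) The amount in controversy is $133,000, which meets the USD 15,000 floor, so this disjunct is met. Satisfied.
  → Not every requirement is met — no jurisdiction.
The Circuit Court of Wynmont:
  (a) The plaintiff resides in Holmont, not Wynmont. The proviso rescues it, though: the defendant resides in Wynmont. Satisfied.
  (b) Ciel Sorensen resides in Wynmont, which satisfies one of the alternatives. Satisfied.
  (c) The claim is a property claim, not an employment claim, which satisfies one of the alternatives. Condition met.
  (d) The amount in controversy is 133,000 dollars, which meets the 15,000 dollars floor, which satisfies one of the alternatives. Met.
  → All conditions met; jurisdiction exists.
The Syldora Court of Common Pleas:
  (a) The claim is a property claim, not a contract claim. Satisfied.
  (b) The amount in controversy is 133,000 dollars, within the $500,000 ceiling. And the carve-out is inapplicable — the plaintiff resides in Holmont, not Ravport. Condition met.
  (c) No defendant is a corporation. The proviso rescues it, though: the amount in controversy is USD 133,000, which meets the 50,000 dollars floor. Satisfied.
  (d) The claim is a property claim, which satisfies one of the alternatives. The carve-out does not apply: the operative events occurred in Holmont, not Syldora. Met.
  → The court has jurisdiction.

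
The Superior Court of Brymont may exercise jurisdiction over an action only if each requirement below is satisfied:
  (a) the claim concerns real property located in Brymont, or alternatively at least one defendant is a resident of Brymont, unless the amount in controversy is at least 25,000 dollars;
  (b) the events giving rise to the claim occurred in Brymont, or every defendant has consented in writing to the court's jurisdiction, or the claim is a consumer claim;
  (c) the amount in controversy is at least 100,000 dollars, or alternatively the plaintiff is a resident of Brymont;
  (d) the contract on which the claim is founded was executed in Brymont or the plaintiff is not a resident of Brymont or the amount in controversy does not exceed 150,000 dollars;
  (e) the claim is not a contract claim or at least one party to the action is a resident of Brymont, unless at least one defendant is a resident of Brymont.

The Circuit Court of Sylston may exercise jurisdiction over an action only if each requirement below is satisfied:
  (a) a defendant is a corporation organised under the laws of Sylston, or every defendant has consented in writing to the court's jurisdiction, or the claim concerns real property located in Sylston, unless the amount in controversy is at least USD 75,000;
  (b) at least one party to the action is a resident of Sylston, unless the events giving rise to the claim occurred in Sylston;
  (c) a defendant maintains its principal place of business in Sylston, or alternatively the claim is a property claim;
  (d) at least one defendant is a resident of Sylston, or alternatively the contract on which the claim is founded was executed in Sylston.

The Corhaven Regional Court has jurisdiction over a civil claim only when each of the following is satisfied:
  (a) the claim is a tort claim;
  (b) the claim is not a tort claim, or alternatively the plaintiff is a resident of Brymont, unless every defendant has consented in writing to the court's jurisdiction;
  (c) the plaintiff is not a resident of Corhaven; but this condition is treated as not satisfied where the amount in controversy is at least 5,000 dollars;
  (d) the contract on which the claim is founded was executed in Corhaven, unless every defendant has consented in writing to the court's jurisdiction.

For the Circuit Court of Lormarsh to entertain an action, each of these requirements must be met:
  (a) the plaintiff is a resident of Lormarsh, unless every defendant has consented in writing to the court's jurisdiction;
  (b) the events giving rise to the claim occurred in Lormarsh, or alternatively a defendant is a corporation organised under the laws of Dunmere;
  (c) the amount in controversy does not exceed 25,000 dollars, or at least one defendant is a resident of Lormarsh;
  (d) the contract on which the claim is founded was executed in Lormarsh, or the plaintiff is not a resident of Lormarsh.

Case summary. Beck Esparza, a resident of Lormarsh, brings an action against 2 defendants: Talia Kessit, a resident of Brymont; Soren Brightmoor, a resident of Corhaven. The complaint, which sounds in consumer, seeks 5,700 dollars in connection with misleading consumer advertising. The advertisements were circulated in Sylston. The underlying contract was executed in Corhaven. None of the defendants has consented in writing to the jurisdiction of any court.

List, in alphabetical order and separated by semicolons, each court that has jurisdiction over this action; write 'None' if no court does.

None

The Superior Court of Brymont:
  (a) Talia Kessit resides in Brymont, so this disjunct is met. Condition met.
  (b) The claim is a consumer claim — that alternative is enough. Met.
  (c) The amount in controversy is USD 5,700, below the $100,000 floor; the plaintiff resides in Lormarsh, not Brymont — every alternative fails. Not met.
  (d) The plaintiff resides in Lormarsh, which is not Brymont, which satisfies one of the alternatives. Met.
  (e) The claim is a consumer claim, not a contract claim, so one alternative holds. Satisfied.
  → The court lacks jurisdiction.
The Circuit Court of Sylston:
  (a) No defendant is a corporation; no such written consent has been filed; the claim does not concern real property — no alternative holds. The proviso offers no rescue either, since the amount in controversy is USD 5,700, below the $75,000 floor. Condition not met.
  (b) No party resides in Sylston. The proviso rescues it, though: the operative events occurred in Sylston. Met.
  (c) No defendant is a corporation; the claim is a consumer claim, not a property claim — no alternative holds. Condition not met.
  (d) No defendant resides in Sylston (they reside in Brymont, Corhaven); the contract was executed in Corhaven, not Sylston — no alternative holds. Fails.
  → No jurisdiction.
The Corhaven Regional Court:
  (a) The claim is a consumer claim, not a tort claim. Fails.
  (b) The claim is a consumer claim, not a tort claim, so this disjunct is met. Satisfied.
  (c) The plaintiff resides in Lormarsh, which is not Corhaven. But the amount in controversy is USD 5,700, which meets the 5,000 dollars floor, triggering the carve-out and defeating this condition. Not met.
  (d) The contract was executed in Corhaven. Condition met.
  → Not every requirement is met — no jurisdiction.
The Circuit Court of Lormarsh:
  (a) The plaintiff resides in Lormarsh. Condition met.
  (b) The operative events occurred in Sylston, not Lormarsh; no defendant is a corporation — no alternative holds. Not satisfied.
  (c) The amount in controversy is $5,700, within the 25,000 dollars ceiling, which satisfies one of the alternatives. Condition met.
  (d) The contract was executed in Corhaven, not Lormarsh; the plaintiff resides in Lormarsh — every alternative fails. Condition not met.
  → At least one condition fails; no jurisdiction.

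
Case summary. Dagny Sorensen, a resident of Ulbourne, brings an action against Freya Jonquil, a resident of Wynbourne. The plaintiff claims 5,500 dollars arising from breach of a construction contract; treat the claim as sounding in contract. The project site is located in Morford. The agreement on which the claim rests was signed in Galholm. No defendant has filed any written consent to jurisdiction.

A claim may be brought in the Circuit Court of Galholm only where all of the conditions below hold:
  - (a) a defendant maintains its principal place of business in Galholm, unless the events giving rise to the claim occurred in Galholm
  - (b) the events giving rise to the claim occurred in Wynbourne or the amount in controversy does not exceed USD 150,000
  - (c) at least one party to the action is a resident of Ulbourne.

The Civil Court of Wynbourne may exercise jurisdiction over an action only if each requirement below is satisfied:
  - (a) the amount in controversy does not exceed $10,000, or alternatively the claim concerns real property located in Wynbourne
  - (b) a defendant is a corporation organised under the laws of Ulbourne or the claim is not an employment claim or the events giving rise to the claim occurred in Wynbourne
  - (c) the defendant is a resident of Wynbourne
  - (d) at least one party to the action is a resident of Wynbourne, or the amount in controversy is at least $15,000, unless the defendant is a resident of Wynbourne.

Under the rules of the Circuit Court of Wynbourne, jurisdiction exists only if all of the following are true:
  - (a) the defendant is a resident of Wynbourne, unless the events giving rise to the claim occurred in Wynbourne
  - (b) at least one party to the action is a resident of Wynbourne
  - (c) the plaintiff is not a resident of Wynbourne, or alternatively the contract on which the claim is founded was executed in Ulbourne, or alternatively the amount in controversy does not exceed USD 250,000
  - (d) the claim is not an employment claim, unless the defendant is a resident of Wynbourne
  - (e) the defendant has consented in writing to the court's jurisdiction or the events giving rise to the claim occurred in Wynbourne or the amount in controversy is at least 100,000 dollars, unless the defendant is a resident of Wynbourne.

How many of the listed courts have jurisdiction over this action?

The Circuit Court of Galholm:
  (a) No defendant is a corporation. The proviso offers no rescue either, since the operative events occurred in Morford, not Galholm. Not met.
  (b) The amount in controversy is USD 5,500, within the USD 150,000 ceiling, so this disjunct is met. Satisfied.
  (c) Dagny Sorensen resides in Ulbourne. Met.
  → No jurisdiction.
The Civil Court of Wynbourne:
  (a) The amount in controversy is 5,500 dollars, within the USD 10,000 ceiling, which satisfies one of the alternatives. Met.
  (b) The claim is a contract claim, not an employment claim, which satisfies one of the alternatives. Met.
  (c) The defendant resides in Wynbourne. Satisfied.
  (d) Freya Jonquil resides in Wynbourne, which satisfies one of the alternatives. Condition met.
  → All conditions met; jurisdiction exists.
The Circuit Court of Wynbourne:
  (a) The defendant resides in Wynbourne. Met.
  (b) Freya Jonquil resides in Wynbourne. Condition met.
  (c) The plaintiff resides in Ulbourne, which is not Wynbourne — that alternative is enough. Condition met.
  (d) The claim is a contract claim, not an employment claim. Met.
  (e) No such written consent has been filed; the operative events occurred in Morford, not Wynbourne; the amount in controversy is 5,500 dollars, below the 100,000 dollars floor — no alternative holds. The proviso rescues it, though: the defendant resides in Wynbourne. Met.
  → All conditions met; jurisdiction exists.
Courts with jurisdiction: the Civil Court of Wynbourne, the Circuit Court of Wynbourne — 2 in total.

2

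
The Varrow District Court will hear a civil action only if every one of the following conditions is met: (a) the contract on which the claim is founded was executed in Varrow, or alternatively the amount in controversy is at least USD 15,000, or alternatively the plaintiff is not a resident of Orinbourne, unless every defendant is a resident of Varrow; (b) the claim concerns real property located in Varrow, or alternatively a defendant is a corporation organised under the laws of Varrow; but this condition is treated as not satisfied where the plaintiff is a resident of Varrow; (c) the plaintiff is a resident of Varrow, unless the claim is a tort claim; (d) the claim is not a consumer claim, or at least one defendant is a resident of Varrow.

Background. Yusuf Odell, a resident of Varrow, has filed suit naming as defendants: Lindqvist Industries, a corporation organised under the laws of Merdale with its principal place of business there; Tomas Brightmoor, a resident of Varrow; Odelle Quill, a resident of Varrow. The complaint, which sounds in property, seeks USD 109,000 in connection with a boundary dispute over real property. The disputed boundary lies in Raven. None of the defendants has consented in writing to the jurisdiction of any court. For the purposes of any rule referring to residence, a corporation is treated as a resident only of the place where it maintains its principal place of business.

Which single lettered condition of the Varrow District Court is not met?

The Varrow District Court:
  (a) The amount in controversy is $109,000, which meets the $15,000 floor — that alternative is enough. Met.
  (b) The property lies in Raven, not Varrow; the corporate defendant(s) are organised in Merdale, not Varrow — every alternative fails. Not met.
  (c) The plaintiff resides in Varrow. Satisfied.
  (d) The claim is a property claim, not a consumer claim, which satisfies one of the alternatives. Satisfied.
Only condition (b) fails.

(b)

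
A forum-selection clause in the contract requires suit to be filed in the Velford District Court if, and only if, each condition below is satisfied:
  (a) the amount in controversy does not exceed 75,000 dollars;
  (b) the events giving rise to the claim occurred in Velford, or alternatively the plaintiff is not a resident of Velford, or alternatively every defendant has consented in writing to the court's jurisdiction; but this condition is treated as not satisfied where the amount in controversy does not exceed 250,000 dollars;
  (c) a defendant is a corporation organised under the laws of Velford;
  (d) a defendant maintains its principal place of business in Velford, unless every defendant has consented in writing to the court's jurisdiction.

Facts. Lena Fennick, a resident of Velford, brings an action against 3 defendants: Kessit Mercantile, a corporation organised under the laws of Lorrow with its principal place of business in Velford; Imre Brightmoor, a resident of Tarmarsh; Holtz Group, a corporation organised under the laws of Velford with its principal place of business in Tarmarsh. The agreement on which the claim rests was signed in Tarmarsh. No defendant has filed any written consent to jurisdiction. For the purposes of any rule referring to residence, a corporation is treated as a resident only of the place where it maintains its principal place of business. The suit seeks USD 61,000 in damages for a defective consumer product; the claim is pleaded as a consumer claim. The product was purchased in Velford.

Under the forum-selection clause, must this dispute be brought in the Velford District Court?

No

The Velford District Court:
  (a) The amount in controversy is $61,000, within the $75,000 ceiling. Satisfied.
  (b) The operative events occurred in Velford, so one alternative holds. However, the amount in controversy is USD 61,000, within the $250,000 ceiling, which falls within the stated exception and so defeats the condition. Fails.
  (c) Holtz Group is organised under the laws of Velford. Met.
  (d) Kessit Mercantile has its principal place of business in Velford. Satisfied.
  → Forum clause is not triggered.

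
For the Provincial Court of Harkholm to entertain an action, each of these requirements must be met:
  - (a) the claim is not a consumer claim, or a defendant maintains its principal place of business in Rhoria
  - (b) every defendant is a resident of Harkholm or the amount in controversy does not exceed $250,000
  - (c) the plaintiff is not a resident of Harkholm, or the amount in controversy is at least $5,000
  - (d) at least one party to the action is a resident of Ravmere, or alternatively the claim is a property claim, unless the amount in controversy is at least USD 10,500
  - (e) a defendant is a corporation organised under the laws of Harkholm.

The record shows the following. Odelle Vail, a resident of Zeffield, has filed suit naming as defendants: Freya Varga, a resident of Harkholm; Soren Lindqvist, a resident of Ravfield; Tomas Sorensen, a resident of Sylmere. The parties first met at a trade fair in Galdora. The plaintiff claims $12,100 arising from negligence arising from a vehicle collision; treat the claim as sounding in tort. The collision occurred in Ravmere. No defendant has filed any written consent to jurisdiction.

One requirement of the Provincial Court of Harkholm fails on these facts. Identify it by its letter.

(e)

The Provincial Court of Harkholm:
  (a) The claim is a tort claim, not a consumer claim, so one alternative holds. Satisfied.
  (b) The amount in controversy is USD 12,100, within the $250,000 ceiling, so this disjunct is met. Met.
  (c) The plaintiff resides in Zeffield, which is not Harkholm, which satisfies one of the alternatives. Satisfied.
  (d) No party resides in Ravmere; the claim is a tort claim, not a property claim — no alternative holds. However, the amount in controversy is USD 12,100, which meets the 10,500 dollars floor, so the 'unless' proviso supplies this condition. Condition met.
  (e) No defendant is a corporation. Fails.
Only condition (e) fails.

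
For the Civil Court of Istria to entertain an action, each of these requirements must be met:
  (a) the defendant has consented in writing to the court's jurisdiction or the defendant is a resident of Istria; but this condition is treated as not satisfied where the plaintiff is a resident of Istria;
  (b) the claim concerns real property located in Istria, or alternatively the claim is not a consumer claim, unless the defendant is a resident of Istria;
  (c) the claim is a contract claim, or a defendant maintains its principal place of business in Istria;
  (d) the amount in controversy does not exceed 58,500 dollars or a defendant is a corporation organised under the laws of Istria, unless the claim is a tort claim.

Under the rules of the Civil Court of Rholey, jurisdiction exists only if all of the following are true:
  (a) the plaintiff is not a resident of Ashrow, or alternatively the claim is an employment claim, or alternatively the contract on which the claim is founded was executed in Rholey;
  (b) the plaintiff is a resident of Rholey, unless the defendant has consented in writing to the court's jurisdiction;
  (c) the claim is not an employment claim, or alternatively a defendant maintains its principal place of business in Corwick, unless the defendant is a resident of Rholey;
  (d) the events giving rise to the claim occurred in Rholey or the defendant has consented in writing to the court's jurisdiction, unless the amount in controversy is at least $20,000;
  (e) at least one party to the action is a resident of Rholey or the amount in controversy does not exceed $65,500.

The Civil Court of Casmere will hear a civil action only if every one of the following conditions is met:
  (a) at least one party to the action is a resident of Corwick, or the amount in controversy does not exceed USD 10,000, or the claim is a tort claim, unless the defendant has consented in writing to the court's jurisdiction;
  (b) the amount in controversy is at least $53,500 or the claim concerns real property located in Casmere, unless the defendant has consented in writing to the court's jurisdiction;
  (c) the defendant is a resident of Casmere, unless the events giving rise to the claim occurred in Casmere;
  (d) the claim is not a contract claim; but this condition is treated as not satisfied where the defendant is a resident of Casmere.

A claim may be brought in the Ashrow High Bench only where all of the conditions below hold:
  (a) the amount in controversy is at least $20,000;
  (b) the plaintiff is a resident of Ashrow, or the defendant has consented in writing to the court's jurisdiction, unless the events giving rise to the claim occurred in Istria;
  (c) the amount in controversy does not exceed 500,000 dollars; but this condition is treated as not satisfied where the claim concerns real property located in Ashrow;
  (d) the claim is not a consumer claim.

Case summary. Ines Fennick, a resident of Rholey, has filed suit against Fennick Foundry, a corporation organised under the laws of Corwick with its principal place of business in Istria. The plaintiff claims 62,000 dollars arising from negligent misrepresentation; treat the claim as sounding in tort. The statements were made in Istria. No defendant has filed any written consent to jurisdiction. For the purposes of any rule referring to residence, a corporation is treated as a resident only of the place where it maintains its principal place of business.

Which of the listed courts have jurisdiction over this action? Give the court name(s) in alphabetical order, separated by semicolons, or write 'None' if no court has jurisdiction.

The Civil Court of Istria:
  (a) The defendant resides in Istria, so one alternative holds. The exception is not triggered, since the plaintiff resides in Rholey, not Istria. Satisfied.
  (b) The claim is a tort claim, not a consumer claim, which satisfies one of the alternatives. Met.
  (c) Fennick Foundry has its principal place of business in Istria, so this disjunct is met. Met.
  (d) The amount in controversy is USD 62,000, above the $58,500 ceiling; the corporate defendant(s) are organised in Corwick, not Istria — none of the alternatives is met. But the claim is a tort claim, and the 'unless' clause therefore excuses the requirement. Condition met.
  → All conditions met; jurisdiction exists.
The Civil Court of Rholey:
  (a) The plaintiff resides in Rholey, which is not Ashrow, which satisfies one of the alternatives. Satisfied.
  (b) The plaintiff resides in Rholey. Satisfied.
  (c) The claim is a tort claim, not an employment claim, so one alternative holds. Condition met.
  (d) The operative events occurred in Istria, not Rholey; no such written consent has been filed — every alternative fails. The proviso rescues it, though: the amount in controversy is $62,000, which meets the 20,000 dollars floor. Satisfied.
  (e) Ines Fennick resides in Rholey, which satisfies one of the alternatives. Satisfied.
  → All conditions met; jurisdiction exists.
The Civil Court of Casmere:
  (a) The claim is a tort claim, so one alternative holds. Satisfied.
  (b) The amount in controversy is $62,000, which meets the $53,500 floor, so one alternative holds. Met.
  (c) The defendant resides in Istria, not Casmere. And the operative events occurred in Istria, not Casmere, so the proviso does not save it. Not satisfied.
  (d) The claim is a tort claim, not a contract claim. The carve-out does not apply: the defendant resides in Istria, not Casmere. Condition met.
  → The court lacks jurisdiction.
The Ashrow High Bench:
  (a) The amount in controversy is USD 62,000, which meets the 20,000 dollars floor. Satisfied.
  (b) The plaintiff resides in Rholey, not Ashrow; no such written consent has been filed — no alternative holds. The proviso rescues it, though: the operative events occurred in Istria. Met.
  (c) The amount in controversy is USD 62,000, within the 500,000 dollars ceiling. The exception is not triggered, since the claim does not concern real property. Met.
  (d) The claim is a tort claim, not a consumer claim. Met.
  → All conditions met; jurisdiction exists.

the Ashrow High Bench; the Civil Court of Istria; the Civil Court of Rholey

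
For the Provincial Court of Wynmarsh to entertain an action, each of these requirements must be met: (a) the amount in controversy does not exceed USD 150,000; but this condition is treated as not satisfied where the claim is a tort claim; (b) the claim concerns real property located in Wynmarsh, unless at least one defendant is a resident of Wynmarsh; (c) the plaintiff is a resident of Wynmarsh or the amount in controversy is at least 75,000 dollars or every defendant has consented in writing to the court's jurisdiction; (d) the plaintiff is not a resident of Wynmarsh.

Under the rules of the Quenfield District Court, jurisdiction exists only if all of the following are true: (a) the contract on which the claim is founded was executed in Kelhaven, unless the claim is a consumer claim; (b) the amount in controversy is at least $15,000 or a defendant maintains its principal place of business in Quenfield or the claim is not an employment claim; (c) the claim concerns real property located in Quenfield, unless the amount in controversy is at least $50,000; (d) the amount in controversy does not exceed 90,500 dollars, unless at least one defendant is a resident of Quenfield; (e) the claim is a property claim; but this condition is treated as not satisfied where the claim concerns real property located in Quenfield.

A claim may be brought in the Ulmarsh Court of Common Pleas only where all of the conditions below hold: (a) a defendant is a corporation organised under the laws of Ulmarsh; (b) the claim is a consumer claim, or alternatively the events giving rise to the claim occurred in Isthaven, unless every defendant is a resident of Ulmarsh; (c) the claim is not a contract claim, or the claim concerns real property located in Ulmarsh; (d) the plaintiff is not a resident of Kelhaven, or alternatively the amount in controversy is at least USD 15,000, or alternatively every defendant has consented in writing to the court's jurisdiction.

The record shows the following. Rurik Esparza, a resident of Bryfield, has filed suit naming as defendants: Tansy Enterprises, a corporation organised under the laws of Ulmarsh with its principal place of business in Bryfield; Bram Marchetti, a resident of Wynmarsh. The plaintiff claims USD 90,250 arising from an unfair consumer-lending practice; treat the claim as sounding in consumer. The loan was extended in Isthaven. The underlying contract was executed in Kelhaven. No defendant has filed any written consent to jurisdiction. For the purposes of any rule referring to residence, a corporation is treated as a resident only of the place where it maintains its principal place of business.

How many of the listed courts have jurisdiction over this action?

The Provincial Court of Wynmarsh:
  (a) The amount in controversy is USD 90,250, within the USD 150,000 ceiling. The exception is not triggered, since the claim is a consumer claim, not a tort claim. Met.
  (b) The claim does not concern real property. But Bram Marchetti resides in Wynmarsh, and the 'unless' clause therefore excuses the requirement. Satisfied.
  (c) The amount in controversy is USD 90,250, which meets the $75,000 floor — that alternative is enough. Satisfied.
  (d) The plaintiff resides in Bryfield, which is not Wynmarsh. Met.
  → Every requirement is satisfied — jurisdiction.
The Quenfield District Court:
  (a) The contract was executed in Kelhaven. Condition met.
  (b) The amount in controversy is $90,250, which meets the $15,000 floor — that alternative is enough. Met.
  (c) The claim does not concern real property. However, the amount in controversy is USD 90,250, which meets the USD 50,000 floor, so the 'unless' proviso supplies this condition. Condition met.
  (d) The amount in controversy is 90,250 dollars, within the USD 90,500 ceiling. Met.
  (e) The claim is a consumer claim, not a property claim. Condition not met.
  → No jurisdiction.
The Ulmarsh Court of Common Pleas:
  (a) Tansy Enterprises is organised under the laws of Ulmarsh. Condition met.
  (b) The claim is a consumer claim, so this disjunct is met. Condition met.
  (c) The claim is a consumer claim, not a contract claim, so one alternative holds. Satisfied.
  (d) The plaintiff resides in Bryfield, which is not Kelhaven, which satisfies one of the alternatives. Satisfied.
  → The court has jurisdiction.
Courts with jurisdiction: the Provincial Court of Wynmarsh, the Ulmarsh Court of Common Pleas — 2 in total.

2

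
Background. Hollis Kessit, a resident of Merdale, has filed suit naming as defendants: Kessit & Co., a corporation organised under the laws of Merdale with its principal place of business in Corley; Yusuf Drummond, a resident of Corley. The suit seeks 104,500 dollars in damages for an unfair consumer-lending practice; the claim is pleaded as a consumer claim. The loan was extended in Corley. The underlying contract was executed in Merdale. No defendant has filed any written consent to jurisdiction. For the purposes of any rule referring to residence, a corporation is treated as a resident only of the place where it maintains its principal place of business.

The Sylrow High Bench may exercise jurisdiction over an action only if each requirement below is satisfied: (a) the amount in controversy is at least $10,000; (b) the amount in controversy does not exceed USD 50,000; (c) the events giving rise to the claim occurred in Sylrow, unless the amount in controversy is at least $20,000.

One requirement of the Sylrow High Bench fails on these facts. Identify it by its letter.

The Sylrow High Bench:
  (a) The amount in controversy is 104,500 dollars, which meets the 10,000 dollars floor. Met.
  (b) The amount in controversy is $104,500, above the USD 50,000 ceiling. Condition not met.
  (c) The operative events occurred in Corley, not Sylrow. But the amount in controversy is USD 104,500, which meets the USD 20,000 floor, and the 'unless' clause therefore excuses the requirement. Met.
Only condition (b) fails.

(b)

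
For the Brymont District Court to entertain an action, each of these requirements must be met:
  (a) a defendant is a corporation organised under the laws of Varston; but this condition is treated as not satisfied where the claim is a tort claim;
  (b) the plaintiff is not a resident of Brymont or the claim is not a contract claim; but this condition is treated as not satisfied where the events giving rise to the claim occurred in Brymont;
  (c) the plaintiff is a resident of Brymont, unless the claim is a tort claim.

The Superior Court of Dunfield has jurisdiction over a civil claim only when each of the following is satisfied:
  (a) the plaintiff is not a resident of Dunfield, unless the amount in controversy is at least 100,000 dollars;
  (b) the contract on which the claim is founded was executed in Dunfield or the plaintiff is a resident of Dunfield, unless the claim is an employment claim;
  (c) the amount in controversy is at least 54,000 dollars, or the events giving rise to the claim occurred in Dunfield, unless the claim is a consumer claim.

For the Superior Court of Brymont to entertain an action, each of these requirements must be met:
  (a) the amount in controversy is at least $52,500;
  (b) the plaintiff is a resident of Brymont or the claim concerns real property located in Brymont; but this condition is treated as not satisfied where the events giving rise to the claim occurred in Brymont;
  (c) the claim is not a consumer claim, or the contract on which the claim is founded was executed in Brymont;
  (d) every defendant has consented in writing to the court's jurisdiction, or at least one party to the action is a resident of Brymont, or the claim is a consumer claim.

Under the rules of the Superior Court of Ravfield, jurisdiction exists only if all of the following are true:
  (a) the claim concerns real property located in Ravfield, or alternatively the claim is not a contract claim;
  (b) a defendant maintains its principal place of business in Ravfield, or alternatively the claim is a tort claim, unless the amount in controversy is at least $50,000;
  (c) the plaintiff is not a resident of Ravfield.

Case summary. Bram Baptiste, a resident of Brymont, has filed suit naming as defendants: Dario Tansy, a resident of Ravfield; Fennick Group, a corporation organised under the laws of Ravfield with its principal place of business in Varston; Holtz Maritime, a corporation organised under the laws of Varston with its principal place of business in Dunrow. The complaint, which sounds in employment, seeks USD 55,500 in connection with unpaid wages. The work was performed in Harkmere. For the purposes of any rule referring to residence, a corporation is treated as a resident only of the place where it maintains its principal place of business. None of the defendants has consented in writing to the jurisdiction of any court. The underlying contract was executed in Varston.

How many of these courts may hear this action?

The Brymont District Court:
  (a) Holtz Maritime is organised under the laws of Varston. The exception is not triggered, since the claim is an employment claim, not a tort claim. Condition met.
  (b) The claim is an employment claim, not a contract claim, so this disjunct is met. The exception is not triggered, since the operative events occurred in Harkmere, not Brymont. Satisfied.
  (c) The plaintiff resides in Brymont. Satisfied.
  → Jurisdiction lies.
The Superior Court of Dunfield:
  (a) The plaintiff resides in Brymont, which is not Dunfield. Condition met.
  (b) The contract was executed in Varston, not Dunfield; the plaintiff resides in Brymont, not Dunfield — none of the alternatives is met. The proviso rescues it, though: the claim is an employment claim. Met.
  (c) The amount in controversy is USD 55,500, which meets the USD 54,000 floor, so one alternative holds. Met.
  → The court has jurisdiction.
The Superior Court of Brymont:
  (a) The amount in controversy is USD 55,500, which meets the 52,500 dollars floor. Condition met.
  (b) The plaintiff resides in Brymont, so this disjunct is met. The carve-out does not apply: the operative events occurred in Harkmere, not Brymont. Condition met.
  (c) The claim is an employment claim, not a consumer claim, which satisfies one of the alternatives. Satisfied.
  (d) Bram Baptiste resides in Brymont, so this disjunct is met. Met.
  → Jurisdiction lies.
The Superior Court of Ravfield:
  (a) The claim is an employment claim, not a contract claim, which satisfies one of the alternatives. Met.
  (b) The corporate defendant(s) have their principal place of business in Dunrow, Varston, not Ravfield; the claim is an employment claim, not a tort claim — no alternative holds. But the amount in controversy is USD 55,500, which meets the USD 50,000 floor, and the 'unless' clause therefore excuses the requirement. Condition met.
  (c) The plaintiff resides in Brymont, which is not Ravfield. Condition met.
  → All conditions met; jurisdiction exists.
Courts with jurisdiction: the Brymont District Court, the Superior Court of Dunfield, the Superior Court of Brymont, the Superior Court of Ravfield — 4 in total.

4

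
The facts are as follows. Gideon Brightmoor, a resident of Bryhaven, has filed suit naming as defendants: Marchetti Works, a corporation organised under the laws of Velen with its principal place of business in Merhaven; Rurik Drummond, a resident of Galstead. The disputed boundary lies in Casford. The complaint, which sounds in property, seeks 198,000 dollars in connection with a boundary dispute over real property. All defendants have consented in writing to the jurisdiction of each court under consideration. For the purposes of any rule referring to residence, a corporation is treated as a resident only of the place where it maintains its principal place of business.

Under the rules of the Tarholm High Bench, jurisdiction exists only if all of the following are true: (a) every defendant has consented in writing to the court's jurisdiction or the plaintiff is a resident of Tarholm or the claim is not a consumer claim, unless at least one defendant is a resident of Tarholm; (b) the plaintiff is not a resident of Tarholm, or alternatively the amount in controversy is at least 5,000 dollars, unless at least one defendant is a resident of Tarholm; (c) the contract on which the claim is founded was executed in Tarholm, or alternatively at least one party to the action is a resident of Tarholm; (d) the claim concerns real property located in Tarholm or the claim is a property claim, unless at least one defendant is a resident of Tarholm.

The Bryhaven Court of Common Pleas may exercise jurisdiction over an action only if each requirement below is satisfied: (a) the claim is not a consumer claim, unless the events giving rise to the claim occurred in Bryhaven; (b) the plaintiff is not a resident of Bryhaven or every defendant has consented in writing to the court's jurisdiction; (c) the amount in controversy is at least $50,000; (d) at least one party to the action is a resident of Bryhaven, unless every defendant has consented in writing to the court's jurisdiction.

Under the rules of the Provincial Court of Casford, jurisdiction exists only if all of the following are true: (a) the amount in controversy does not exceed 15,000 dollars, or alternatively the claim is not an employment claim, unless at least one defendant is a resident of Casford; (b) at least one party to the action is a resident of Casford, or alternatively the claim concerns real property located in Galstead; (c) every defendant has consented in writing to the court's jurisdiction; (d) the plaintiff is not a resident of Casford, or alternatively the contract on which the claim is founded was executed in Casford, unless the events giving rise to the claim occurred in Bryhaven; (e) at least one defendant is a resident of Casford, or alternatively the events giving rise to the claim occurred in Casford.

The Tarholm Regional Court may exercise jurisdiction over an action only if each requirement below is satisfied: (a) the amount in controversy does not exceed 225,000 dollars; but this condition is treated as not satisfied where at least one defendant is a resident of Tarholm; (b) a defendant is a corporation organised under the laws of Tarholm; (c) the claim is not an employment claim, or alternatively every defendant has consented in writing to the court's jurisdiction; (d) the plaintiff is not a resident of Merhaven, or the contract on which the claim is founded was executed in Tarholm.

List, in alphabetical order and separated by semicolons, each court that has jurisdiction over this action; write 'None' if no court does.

the Bryhaven Court of Common Pleas

The Tarholm High Bench:
  (a) Every defendant has filed written consent — that alternative is enough. Condition met.
  (b) The plaintiff resides in Bryhaven, which is not Tarholm, which satisfies one of the alternatives. Condition met.
  (c) No contract (and hence no place of execution) is alleged; no party resides in Tarholm — every alternative fails. Fails.
  (d) The claim is a property claim — that alternative is enough. Satisfied.
  → At least one condition fails; no jurisdiction.
The Bryhaven Court of Common Pleas:
  (a) The claim is a property claim, not a consumer claim. Satisfied.
  (b) Every defendant has filed written consent, so one alternative holds. Met.
  (c) The amount in controversy is $198,000, which meets the 50,000 dollars floor. Satisfied.
  (d) Gideon Brightmoor resides in Bryhaven. Condition met.
  → The court has jurisdiction.
The Provincial Court of Casford:
  (a) The claim is a property claim, not an employment claim — that alternative is enough. Met.
  (b) No party resides in Casford; the property lies in Casford, not Galstead — none of the alternatives is met. Condition not met.
  (c) Every defendant has filed written consent. Condition met.
  (d) The plaintiff resides in Bryhaven, which is not Casford, so this disjunct is met. Met.
  (e) The operative events occurred in Casford, so this disjunct is met. Met.
  → At least one condition fails; no jurisdiction.
The Tarholm Regional Court:
  (a) The amount in controversy is $198,000, within the USD 225,000 ceiling. And the carve-out is inapplicable — no defendant resides in Tarholm (they reside in Merhaven, Galstead). Met.
  (b) The corporate defendant(s) are organised in Velen, not Tarholm. Condition not met.
  (c) The claim is a property claim, not an employment claim, so this disjunct is met. Met.
  (d) The plaintiff resides in Bryhaven, which is not Merhaven, so one alternative holds. Met.
  → No jurisdiction.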